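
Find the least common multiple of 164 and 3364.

137924

gcd first: 3364 = 20·164 + 84; 164 = 1·84 + 80; 84 = 1·80 + 4; 80 = 20·4 + 0 → gcd = 4
lcm = 164·3364/gcd = 551696/4 = 137924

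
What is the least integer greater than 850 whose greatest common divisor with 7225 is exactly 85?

935

gcd(m, 7225) = 85 forces 85 | m; write m = 85s. Then gcd(85s, 85·85) = 85·gcd(s, 85), so need gcd(s, 85) = 1.
85s > 850 gives s ≥ 11. The least s ≥ 11 coprime to 85 is 11, so m = 85·11 = 935.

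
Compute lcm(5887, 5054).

gcd first: 5887 = 1·5054 + 833; 5054 = 6·833 + 56; 833 = 14·56 + 49; 56 = 1·49 + 7; 49 = 7·7 + 0 → gcd = 7
lcm = 5887·5054/gcd = 29752898/7 = 4250414

4250414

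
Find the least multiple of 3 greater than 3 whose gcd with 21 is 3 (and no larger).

21 = 3·7. Any t with gcd(t, 21) = 3 is a multiple of 3, say 3s, with s coprime to 7.
Need s > 3/3, so s ≥ 2. First s ≥ 2 with gcd(s, 7) = 1 is s = 2. Thus t = 3·2 = 6.

6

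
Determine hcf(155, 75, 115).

gcd(155, 75): 155 = 2·75 + 5; 75 = 15·5 + 0 → 5
gcd(5, 115): 115 = 23·5 + 0 → 5

5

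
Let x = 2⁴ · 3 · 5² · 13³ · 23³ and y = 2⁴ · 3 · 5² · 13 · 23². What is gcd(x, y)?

8252400

min exponent per shared prime: 2⁴ · 3 · 5² · 13 · 23² = 8252400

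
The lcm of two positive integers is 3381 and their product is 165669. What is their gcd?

49

gcd·lcm = product, so gcd = 165669/3381 = 49.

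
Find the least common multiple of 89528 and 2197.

196693016

89528 = 2³ · 19² · 31; 2197 = 13³
max exponents: 2³ · 13³ · 19² · 31 = 196693016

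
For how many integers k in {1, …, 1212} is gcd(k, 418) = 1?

418 = 2·11·19. Inclusion–exclusion on these primes:
1212 − ⌊1212/2⌋ − ⌊1212/11⌋ − ⌊1212/19⌋ + ⌊1212/22⌋ + ⌊1212/38⌋ + ⌊1212/209⌋ − ⌊1212/418⌋ = 522

522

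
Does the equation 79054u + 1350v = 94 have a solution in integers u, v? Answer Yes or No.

Yes

gcd(79054, 1350): 79054 = 58·1350 + 754; 1350 = 1·754 + 596; 754 = 1·596 + 158; 596 = 3·158 + 122; 158 = 1·122 + 36; 122 = 3·36 + 14; 36 = 2·14 + 8; 14 = 1·8 + 6; 8 = 1·6 + 2; 6 = 3·2 + 0 → 2
2 divides 94, so a solution exists.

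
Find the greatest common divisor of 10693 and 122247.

10693 = 17² · 37
122247 = 3² · 17² · 47
Common: 17² = 289

289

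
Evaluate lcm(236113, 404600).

236113 = 17² · 19 · 43; 404600 = 2³ · 5² · 7 · 17²
max exponents: 2³ · 5² · 7 · 17² · 19 · 43 = 330558200

330558200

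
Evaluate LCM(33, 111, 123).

lcm(33, 111) = 33·111/gcd = 3663/3 = 1221
lcm(1221, 123) = 1221·123/gcd = 150183/3 = 50061

50061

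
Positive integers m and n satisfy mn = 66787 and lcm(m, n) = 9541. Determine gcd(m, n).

7

From gcd × lcm = mn: gcd = 66787 / 9541 = 7.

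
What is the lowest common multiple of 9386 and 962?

347282

gcd first: 9386 = 9·962 + 728; 962 = 1·728 + 234; 728 = 3·234 + 26; 234 = 9·26 + 0 → gcd = 26
lcm = 9386·962/gcd = 9029332/26 = 347282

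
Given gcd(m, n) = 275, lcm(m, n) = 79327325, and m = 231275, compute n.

Using mn = gcd(m,n)·lcm(m,n) = 275·79327325 = 21815014375, we get n = 21815014375/231275 = 94325.

94325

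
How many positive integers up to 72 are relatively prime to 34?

34

34 = 2·17. Inclusion–exclusion on these primes:
72 − ⌊72/2⌋ − ⌊72/17⌋ + ⌊72/34⌋ = 34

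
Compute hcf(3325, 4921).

133

Euclid: 4921 = 1·3325 + 1596; 3325 = 2·1596 + 133; 1596 = 12·133 + 0. Last nonzero remainder: 133.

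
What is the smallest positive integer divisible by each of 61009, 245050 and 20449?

61009 = 13² · 19²; 245050 = 2 · 5² · 13² · 29; 20449 = 11² · 13²
lcm takes max exponent of each prime: 2 · 5² · 11² · 13² · 19² · 29 = 10704029050

10704029050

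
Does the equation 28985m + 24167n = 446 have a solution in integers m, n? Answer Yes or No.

No

By Bézout, 28985m + 24167n = 446 has integer solutions iff gcd(28985, 24167) | 446.
Euclid: 28985 = 1·24167 + 4818; 24167 = 5·4818 + 77; 4818 = 62·77 + 44; 77 = 1·44 + 33; 44 = 1·33 + 11; 33 = 3·11 + 0. gcd = 11; 446 mod 11 = 6. No.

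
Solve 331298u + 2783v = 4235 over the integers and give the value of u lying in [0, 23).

Reduce mod 2783: 331298u ≡ 4235 (mod 2783). With g = gcd(331298, 2783) = 121 dividing 4235, divide through: 2738u ≡ 35 (mod 23).
Since gcd(2738, 23) = 1, u ≡ 35·(2738)⁻¹ ≡ 12 (mod 23). Smallest non-negative: 12.

12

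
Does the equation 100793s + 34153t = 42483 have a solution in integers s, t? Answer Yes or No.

Yes

By Bézout, 100793s + 34153t = 42483 has integer solutions iff gcd(100793, 34153) | 42483.
Euclid: 100793 = 2·34153 + 32487; 34153 = 1·32487 + 1666; 32487 = 19·1666 + 833; 1666 = 2·833 + 0. gcd = 833; 42483 mod 833 = 0. Yes.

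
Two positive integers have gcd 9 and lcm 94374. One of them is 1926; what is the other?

441

Using pq = gcd(p,q)·lcm(p,q) = 9·94374 = 849366, we get q = 849366/1926 = 441.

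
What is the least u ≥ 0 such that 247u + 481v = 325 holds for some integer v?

gcd(247, 481) = 13 (Euclid: 481 = 1·247 + 234; 247 = 1·234 + 13; 234 = 18·13 + 0), and 13 | 325.
Extended Euclid: 247·(2) + 481·(-1) = 13. Scale by 25: u₀ = 50.
General solution u = u₀ + 37t; reducing mod 37 gives u = 13 (and v = -6).

13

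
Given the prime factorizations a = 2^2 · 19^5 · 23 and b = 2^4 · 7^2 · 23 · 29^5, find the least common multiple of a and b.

max exponent per prime: 2^4 · 7^2 · 19^5 · 23 · 29^5 = 915802643836406032

915802643836406032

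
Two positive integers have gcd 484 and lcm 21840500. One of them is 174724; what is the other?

60500

Using mn = gcd(m,n)·lcm(m,n) = 484·21840500 = 10570802000, we get n = 10570802000/174724 = 60500.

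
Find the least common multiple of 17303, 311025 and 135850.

1430092950

17303 = 11³ · 13; 311025 = 3 · 5² · 11 · 13 · 29; 135850 = 2 · 5² · 11 · 13 · 19
lcm takes max exponent of each prime: 2 · 3 · 5² · 11³ · 13 · 19 · 29 = 1430092950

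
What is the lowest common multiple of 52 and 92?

1196

52 = 2² · 13; 92 = 2² · 23
max exponents: 2² · 13 · 23 = 1196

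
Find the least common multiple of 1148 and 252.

10332

gcd first: 1148 = 4·252 + 140; 252 = 1·140 + 112; 140 = 1·112 + 28; 112 = 4·28 + 0 → gcd = 28
lcm = 1148·252/gcd = 289296/28 = 10332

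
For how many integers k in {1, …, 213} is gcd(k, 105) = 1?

Prime factors of 105: 3, 5, 7. Count integers ≤ 213 divisible by none of them.
By inclusion–exclusion: 213 − ⌊213/3⌋ − ⌊213/5⌋ − ⌊213/7⌋ + ⌊213/15⌋ + ⌊213/21⌋ + ⌊213/35⌋ − ⌊213/105⌋ = 98.

98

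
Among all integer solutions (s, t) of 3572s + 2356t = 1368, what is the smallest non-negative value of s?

Euclid: 3572 = 1·2356 + 1216; 2356 = 1·1216 + 1140; 1216 = 1·1140 + 76; 1140 = 15·76 + 0 → gcd = 76; 1368 = 76·18.
Back-substitution yields 3572·(2) + 2356·(-3) = 76, so one solution is s = 2·18 = 36, t = -3·18 = -54.
Solutions in s differ by 2356/76 = 31; the one in [0, 31) is 36 mod 31 = 5.

5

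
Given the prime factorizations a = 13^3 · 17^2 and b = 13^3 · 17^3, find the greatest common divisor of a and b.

634933

min exponent per shared prime: 13^3 · 17^2 = 634933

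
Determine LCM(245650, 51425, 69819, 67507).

44069086028550

245650 = 2 · 5² · 17³; 51425 = 5² · 11² · 17; 69819 = 3 · 17 · 37²; 67507 = 11 · 17 · 19²
lcm takes max exponent of each prime: 2 · 3 · 5² · 11² · 17³ · 19² · 37² = 44069086028550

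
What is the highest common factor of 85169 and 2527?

Euclid: 85169 = 33·2527 + 1778; 2527 = 1·1778 + 749; 1778 = 2·749 + 280; 749 = 2·280 + 189; 280 = 1·189 + 91; 189 = 2·91 + 7; 91 = 13·7 + 0. Last nonzero remainder: 7.

7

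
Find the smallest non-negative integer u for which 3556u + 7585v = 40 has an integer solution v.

1860

Euclid: 7585 = 2·3556 + 473; 3556 = 7·473 + 245; 473 = 1·245 + 228; 245 = 1·228 + 17; 228 = 13·17 + 7; 17 = 2·7 + 3; 7 = 2·3 + 1; 3 = 3·1 + 0 → gcd = 1; 40 = 1·40.
Back-substitution yields 3556·(-2229) + 7585·(1045) = 1, so one solution is u = -2229·40 = -89160, v = 1045·40 = 41800.
Solutions in u differ by 7585/1 = 7585; the one in [0, 7585) is -89160 mod 7585 = 1860.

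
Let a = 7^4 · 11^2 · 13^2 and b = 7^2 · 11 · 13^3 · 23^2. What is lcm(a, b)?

337647282973

max exponent per prime: 7^4 · 11^2 · 13^3 · 23^2 = 337647282973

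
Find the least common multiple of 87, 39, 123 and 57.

87 = 3 · 29; 39 = 3 · 13; 123 = 3 · 41; 57 = 3 · 19
lcm takes max exponent of each prime: 3 · 13 · 19 · 29 · 41 = 881049

881049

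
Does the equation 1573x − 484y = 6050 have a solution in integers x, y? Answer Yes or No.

Yes

gcd(1573, 484): 1573 = 3·484 + 121; 484 = 4·121 + 0 → 121
121 divides 6050, so a solution exists.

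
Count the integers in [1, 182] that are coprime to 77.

77 = 7·11. Inclusion–exclusion on these primes:
182 − ⌊182/7⌋ − ⌊182/11⌋ + ⌊182/77⌋ = 142

142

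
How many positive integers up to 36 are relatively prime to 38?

17

Prime factors of 38: 2, 19. Count integers ≤ 36 divisible by none of them.
By inclusion–exclusion: 36 − ⌊36/2⌋ − ⌊36/19⌋ + ⌊36/38⌋ = 17.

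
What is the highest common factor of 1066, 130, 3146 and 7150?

gcd(1066, 130): 1066 = 8·130 + 26; 130 = 5·26 + 0 → 26
gcd(26, 3146): 3146 = 121·26 + 0 → 26
gcd(26, 7150): 7150 = 275·26 + 0 → 26

26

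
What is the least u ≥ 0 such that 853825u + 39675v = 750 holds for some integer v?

123

Euclid: 853825 = 21·39675 + 20650; 39675 = 1·20650 + 19025; 20650 = 1·19025 + 1625; 19025 = 11·1625 + 1150; 1625 = 1·1150 + 475; 1150 = 2·475 + 200; 475 = 2·200 + 75; 200 = 2·75 + 50; 75 = 1·50 + 25; 50 = 2·25 + 0 → gcd = 25; 750 = 25·30.
Back-substitution yields 853825·(586) + 39675·(-12611) = 25, so one solution is u = 586·30 = 17580, v = -12611·30 = -378330.
Solutions in u differ by 39675/25 = 1587; the one in [0, 1587) is 17580 mod 1587 = 123.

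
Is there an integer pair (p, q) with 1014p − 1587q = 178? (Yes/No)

By Bézout, 1014p − 1587q = 178 has integer solutions iff gcd(1014, 1587) | 178.
Euclid: 1587 = 1·1014 + 573; 1014 = 1·573 + 441; 573 = 1·441 + 132; 441 = 3·132 + 45; 132 = 2·45 + 42; 45 = 1·42 + 3; 42 = 14·3 + 0. gcd = 3; 178 mod 3 = 1. No.

No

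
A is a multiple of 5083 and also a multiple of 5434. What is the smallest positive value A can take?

2124694

gcd first: 5434 = 1·5083 + 351; 5083 = 14·351 + 169; 351 = 2·169 + 13; 169 = 13·13 + 0 → gcd = 13
lcm = 5083·5434/gcd = 27621022/13 = 2124694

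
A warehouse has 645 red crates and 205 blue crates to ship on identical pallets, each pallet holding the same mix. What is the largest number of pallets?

645 = 3 · 5 · 43
205 = 5 · 41
Common: 5 = 5

5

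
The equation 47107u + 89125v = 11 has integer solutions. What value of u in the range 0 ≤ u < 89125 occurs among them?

66673

Euclid: 89125 = 1·47107 + 42018; 47107 = 1·42018 + 5089; 42018 = 8·5089 + 1306; 5089 = 3·1306 + 1171; 1306 = 1·1171 + 135; 1171 = 8·135 + 91; 135 = 1·91 + 44; 91 = 2·44 + 3; 44 = 14·3 + 2; 3 = 1·2 + 1; 2 = 2·1 + 0 → gcd = 1; 11 = 1·11.
Back-substitution yields 47107·(30368) + 89125·(-16051) = 1, so one solution is u = 30368·11 = 334048, v = -16051·11 = -176561.
Solutions in u differ by 89125/1 = 89125; the one in [0, 89125) is 334048 mod 89125 = 66673.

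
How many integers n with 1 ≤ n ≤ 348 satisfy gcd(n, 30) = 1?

30 = 2·3·5. Inclusion–exclusion on these primes:
348 − ⌊348/2⌋ − ⌊348/3⌋ − ⌊348/5⌋ + ⌊348/6⌋ + ⌊348/10⌋ + ⌊348/15⌋ − ⌊348/30⌋ = 93

93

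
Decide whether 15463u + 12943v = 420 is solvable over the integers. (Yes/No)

By Bézout, 15463u + 12943v = 420 has integer solutions iff gcd(15463, 12943) | 420.
Euclid: 15463 = 1·12943 + 2520; 12943 = 5·2520 + 343; 2520 = 7·343 + 119; 343 = 2·119 + 105; 119 = 1·105 + 14; 105 = 7·14 + 7; 14 = 2·7 + 0. gcd = 7; 420 mod 7 = 0. Yes.

Yes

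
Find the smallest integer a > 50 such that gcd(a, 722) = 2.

Multiples of 2 above 50: 2·26, 2·27, … . Need the cofactor coprime to 722/2 = 361.
Checking s = 26, 27, … the first with gcd(s, 361) = 1 is s = 26, giving 52.

52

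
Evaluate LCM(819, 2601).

819 = 3² · 7 · 13; 2601 = 3² · 17²
max exponents: 3² · 7 · 13 · 17² = 236691

236691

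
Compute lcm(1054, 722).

1054 = 2 · 17 · 31; 722 = 2 · 19²
max exponents: 2 · 17 · 19² · 31 = 380494

380494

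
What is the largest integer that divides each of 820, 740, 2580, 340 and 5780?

20

gcd(820, 740): 820 = 1·740 + 80; 740 = 9·80 + 20; 80 = 4·20 + 0 → 20
gcd(20, 2580): 2580 = 129·20 + 0 → 20
gcd(20, 340): 340 = 17·20 + 0 → 20
gcd(20, 5780): 5780 = 289·20 + 0 → 20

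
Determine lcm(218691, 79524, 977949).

218691 = 3² · 11 · 47²; 79524 = 2² · 3² · 47²; 977949 = 3² · 7 · 19² · 43
lcm takes max exponent of each prime: 2² · 3² · 7 · 11 · 19² · 43 · 47² = 95052731004

95052731004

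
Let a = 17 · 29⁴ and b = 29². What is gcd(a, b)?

min exponent per shared prime: 29² = 841

841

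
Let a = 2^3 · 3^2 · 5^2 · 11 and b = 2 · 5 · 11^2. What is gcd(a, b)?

110

min exponent per shared prime: 2 · 5 · 11 = 110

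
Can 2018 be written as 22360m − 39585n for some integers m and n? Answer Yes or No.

No

gcd(22360, 39585): 39585 = 1·22360 + 17225; 22360 = 1·17225 + 5135; 17225 = 3·5135 + 1820; 5135 = 2·1820 + 1495; 1820 = 1·1495 + 325; 1495 = 4·325 + 195; 325 = 1·195 + 130; 195 = 1·130 + 65; 130 = 2·65 + 0 → 65
65 does not divide 2018, so a solution does not exist.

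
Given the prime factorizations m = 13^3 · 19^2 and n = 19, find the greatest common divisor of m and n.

19

min exponent per shared prime: 19 = 19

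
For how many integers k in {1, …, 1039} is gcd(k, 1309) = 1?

1309 = 7·11·17. Inclusion–exclusion on these primes:
1039 − ⌊1039/7⌋ − ⌊1039/11⌋ − ⌊1039/17⌋ + ⌊1039/77⌋ + ⌊1039/119⌋ + ⌊1039/187⌋ − ⌊1039/1309⌋ = 762

762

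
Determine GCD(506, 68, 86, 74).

gcd(506, 68): 506 = 7·68 + 30; 68 = 2·30 + 8; 30 = 3·8 + 6; 8 = 1·6 + 2; 6 = 3·2 + 0 → 2
gcd(2, 86): 86 = 43·2 + 0 → 2
gcd(2, 74): 74 = 37·2 + 0 → 2

2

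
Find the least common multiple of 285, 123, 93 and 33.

285 = 3 · 5 · 19; 123 = 3 · 41; 93 = 3 · 31; 33 = 3 · 11
lcm takes max exponent of each prime: 3 · 5 · 11 · 19 · 31 · 41 = 3984585

3984585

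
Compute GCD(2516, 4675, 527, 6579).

17

gcd(2516, 4675): 4675 = 1·2516 + 2159; 2516 = 1·2159 + 357; 2159 = 6·357 + 17; 357 = 21·17 + 0 → 17
gcd(17, 527): 527 = 31·17 + 0 → 17
gcd(17, 6579): 6579 = 387·17 + 0 → 17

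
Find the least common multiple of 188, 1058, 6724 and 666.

55670544396

188 = 2² · 47; 1058 = 2 · 23²; 6724 = 2² · 41²; 666 = 2 · 3² · 37
lcm takes max exponent of each prime: 2² · 3² · 23² · 37 · 41² · 47 = 55670544396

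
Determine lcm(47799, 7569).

40198959

47799 = 3² · 47 · 113; 7569 = 3² · 29²
max exponents: 3² · 29² · 47 · 113 = 40198959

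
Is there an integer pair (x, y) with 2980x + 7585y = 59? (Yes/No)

No

By Bézout, 2980x + 7585y = 59 has integer solutions iff gcd(2980, 7585) | 59.
Euclid: 7585 = 2·2980 + 1625; 2980 = 1·1625 + 1355; 1625 = 1·1355 + 270; 1355 = 5·270 + 5; 270 = 54·5 + 0. gcd = 5; 59 mod 5 = 4. No.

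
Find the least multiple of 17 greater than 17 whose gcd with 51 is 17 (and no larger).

34

gcd(a, 51) = 17 forces 17 | a; write a = 17s. Then gcd(17s, 17·3) = 17·gcd(s, 3), so need gcd(s, 3) = 1.
17s > 17 gives s ≥ 2. The least s ≥ 2 coprime to 3 is 2, so a = 17·2 = 34.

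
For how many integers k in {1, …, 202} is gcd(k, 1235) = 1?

Prime factors of 1235: 5, 13, 19. Count integers ≤ 202 divisible by none of them.
By inclusion–exclusion: 202 − ⌊202/5⌋ − ⌊202/13⌋ − ⌊202/19⌋ + ⌊202/65⌋ + ⌊202/95⌋ + ⌊202/247⌋ − ⌊202/1235⌋ = 142.

142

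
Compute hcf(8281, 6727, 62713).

gcd(8281, 6727): 8281 = 1·6727 + 1554; 6727 = 4·1554 + 511; 1554 = 3·511 + 21; 511 = 24·21 + 7; 21 = 3·7 + 0 → 7
gcd(7, 62713): 62713 = 8959·7 + 0 → 7

7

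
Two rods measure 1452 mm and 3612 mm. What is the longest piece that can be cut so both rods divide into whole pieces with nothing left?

Euclid: 3612 = 2·1452 + 708; 1452 = 2·708 + 36; 708 = 19·36 + 24; 36 = 1·24 + 12; 24 = 2·12 + 0. Last nonzero remainder: 12.

12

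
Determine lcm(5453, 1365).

5453 = 7 · 19 · 41; 1365 = 3 · 5 · 7 · 13
max exponents: 3 · 5 · 7 · 13 · 19 · 41 = 1063335

1063335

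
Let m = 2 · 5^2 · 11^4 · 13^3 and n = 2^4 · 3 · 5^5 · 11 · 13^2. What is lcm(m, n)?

max exponent per prime: 2^4 · 3 · 5^5 · 11^4 · 13^3 = 4824941550000

4824941550000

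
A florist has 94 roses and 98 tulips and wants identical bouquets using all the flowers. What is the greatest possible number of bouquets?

94 = 2 · 47
98 = 2 · 7²
Common: 2 = 2

2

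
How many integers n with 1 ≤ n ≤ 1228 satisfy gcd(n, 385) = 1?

766

385 = 5·7·11. Inclusion–exclusion on these primes:
1228 − ⌊1228/5⌋ − ⌊1228/7⌋ − ⌊1228/11⌋ + ⌊1228/35⌋ + ⌊1228/55⌋ + ⌊1228/77⌋ − ⌊1228/385⌋ = 766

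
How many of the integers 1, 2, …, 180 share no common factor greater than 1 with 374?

374 = 2·11·17. Inclusion–exclusion on these primes:
180 − ⌊180/2⌋ − ⌊180/11⌋ − ⌊180/17⌋ + ⌊180/22⌋ + ⌊180/34⌋ + ⌊180/187⌋ − ⌊180/374⌋ = 77

77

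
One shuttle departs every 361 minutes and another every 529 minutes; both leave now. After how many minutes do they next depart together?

gcd first: 529 = 1·361 + 168; 361 = 2·168 + 25; 168 = 6·25 + 18; 25 = 1·18 + 7; 18 = 2·7 + 4; 7 = 1·4 + 3; 4 = 1·3 + 1; 3 = 3·1 + 0 → gcd = 1
lcm = 361·529/gcd = 190969/1 = 190969

190969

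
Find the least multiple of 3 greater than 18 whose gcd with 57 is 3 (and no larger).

gcd(x, 57) = 3 forces 3 | x; write x = 3s. Then gcd(3s, 3·19) = 3·gcd(s, 19), so need gcd(s, 19) = 1.
3s > 18 gives s ≥ 7. The least s ≥ 7 coprime to 19 is 7, so x = 3·7 = 21.

21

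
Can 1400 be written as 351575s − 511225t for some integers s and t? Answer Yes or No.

Yes

gcd(351575, 511225): 511225 = 1·351575 + 159650; 351575 = 2·159650 + 32275; 159650 = 4·32275 + 30550; 32275 = 1·30550 + 1725; 30550 = 17·1725 + 1225; 1725 = 1·1225 + 500; 1225 = 2·500 + 225; 500 = 2·225 + 50; 225 = 4·50 + 25; 50 = 2·25 + 0 → 25
25 divides 1400, so a solution exists.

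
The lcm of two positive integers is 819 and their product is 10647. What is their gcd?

From gcd × lcm = ab: gcd = 10647 / 819 = 13.

13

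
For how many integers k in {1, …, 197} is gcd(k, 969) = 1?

Prime factors of 969: 3, 17, 19. Count integers ≤ 197 divisible by none of them.
By inclusion–exclusion: 197 − ⌊197/3⌋ − ⌊197/17⌋ − ⌊197/19⌋ + ⌊197/51⌋ + ⌊197/57⌋ + ⌊197/323⌋ − ⌊197/969⌋ = 117.

117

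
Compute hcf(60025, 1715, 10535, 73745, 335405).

245

gcd(60025, 1715): 60025 = 35·1715 + 0 → 1715
gcd(1715, 10535): 10535 = 6·1715 + 245; 1715 = 7·245 + 0 → 245
gcd(245, 73745): 73745 = 301·245 + 0 → 245
gcd(245, 335405): 335405 = 1369·245 + 0 → 245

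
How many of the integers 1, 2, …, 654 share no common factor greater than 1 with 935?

448

935 = 5·11·17. Inclusion–exclusion on these primes:
654 − ⌊654/5⌋ − ⌊654/11⌋ − ⌊654/17⌋ + ⌊654/55⌋ + ⌊654/85⌋ + ⌊654/187⌋ − ⌊654/935⌋ = 448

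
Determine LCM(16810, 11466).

gcd first: 16810 = 1·11466 + 5344; 11466 = 2·5344 + 778; 5344 = 6·778 + 676; 778 = 1·676 + 102; 676 = 6·102 + 64; 102 = 1·64 + 38; 64 = 1·38 + 26; 38 = 1·26 + 12; 26 = 2·12 + 2; 12 = 6·2 + 0 → gcd = 2
lcm = 16810·11466/gcd = 192743460/2 = 96371730

96371730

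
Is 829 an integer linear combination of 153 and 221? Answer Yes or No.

No

gcd(153, 221): 221 = 1·153 + 68; 153 = 2·68 + 17; 68 = 4·17 + 0 → 17
17 does not divide 829, so a solution does not exist.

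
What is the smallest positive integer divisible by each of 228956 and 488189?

gcd first: 488189 = 2·228956 + 30277; 228956 = 7·30277 + 17017; 30277 = 1·17017 + 13260; 17017 = 1·13260 + 3757; 13260 = 3·3757 + 1989; 3757 = 1·1989 + 1768; 1989 = 1·1768 + 221; 1768 = 8·221 + 0 → gcd = 221
lcm = 228956·488189/gcd = 111773800684/221 = 505763804

505763804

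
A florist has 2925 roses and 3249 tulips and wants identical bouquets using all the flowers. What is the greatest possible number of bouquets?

2925 = 3² · 5² · 13
3249 = 3² · 19²
Common: 3² = 9

9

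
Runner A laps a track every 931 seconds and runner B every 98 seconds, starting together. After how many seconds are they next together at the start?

1862

gcd first: 931 = 9·98 + 49; 98 = 2·49 + 0 → gcd = 49
lcm = 931·98/gcd = 91238/49 = 1862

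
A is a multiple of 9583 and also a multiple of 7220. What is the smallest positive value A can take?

gcd first: 9583 = 1·7220 + 2363; 7220 = 3·2363 + 131; 2363 = 18·131 + 5; 131 = 26·5 + 1; 5 = 5·1 + 0 → gcd = 1
lcm = 9583·7220/gcd = 69189260/1 = 69189260

69189260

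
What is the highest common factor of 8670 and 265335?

8670 = 2 · 3 · 5 · 17²
265335 = 3 · 5 · 7² · 19²
Common: 3 · 5 = 15

15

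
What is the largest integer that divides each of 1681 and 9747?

1

1681 = 41²
9747 = 3³ · 19²
Common: 1 = 1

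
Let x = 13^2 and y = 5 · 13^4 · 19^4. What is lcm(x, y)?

max exponent per prime: 5 · 13^4 · 19^4 = 18610490405

18610490405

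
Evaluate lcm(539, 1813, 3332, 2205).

539 = 7² · 11; 1813 = 7² · 37; 3332 = 2² · 7² · 17; 2205 = 3² · 5 · 7²
lcm takes max exponent of each prime: 2² · 3² · 5 · 7² · 11 · 17 · 37 = 61025580

61025580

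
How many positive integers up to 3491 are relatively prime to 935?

935 = 5·11·17. Inclusion–exclusion on these primes:
3491 − ⌊3491/5⌋ − ⌊3491/11⌋ − ⌊3491/17⌋ + ⌊3491/55⌋ + ⌊3491/85⌋ + ⌊3491/187⌋ − ⌊3491/935⌋ = 2390

2390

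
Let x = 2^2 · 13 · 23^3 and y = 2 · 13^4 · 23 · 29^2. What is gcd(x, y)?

598

min exponent per shared prime: 2 · 13 · 23 = 598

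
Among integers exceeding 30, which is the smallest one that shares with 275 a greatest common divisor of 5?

Multiples of 5 above 30: 5·7, 5·8, … . Need the cofactor coprime to 275/5 = 55.
Checking s = 7, 8, … the first with gcd(s, 55) = 1 is s = 7, giving 35.

35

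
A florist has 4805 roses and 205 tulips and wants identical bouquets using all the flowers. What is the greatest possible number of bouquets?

5

Euclid: 4805 = 23·205 + 90; 205 = 2·90 + 25; 90 = 3·25 + 15; 25 = 1·15 + 10; 15 = 1·10 + 5; 10 = 2·5 + 0. Last nonzero remainder: 5.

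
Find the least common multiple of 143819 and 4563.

3883113

143819 = 13² · 23 · 37; 4563 = 3³ · 13²
max exponents: 3³ · 13² · 23 · 37 = 3883113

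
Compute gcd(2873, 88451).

2873 = 13² · 17
88451 = 11² · 17 · 43
Common: 17 = 17

17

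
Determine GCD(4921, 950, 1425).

19

gcd(4921, 950): 4921 = 5·950 + 171; 950 = 5·171 + 95; 171 = 1·95 + 76; 95 = 1·76 + 19; 76 = 4·19 + 0 → 19
gcd(19, 1425): 1425 = 75·19 + 0 → 19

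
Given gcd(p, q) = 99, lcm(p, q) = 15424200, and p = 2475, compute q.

616968

Using pq = gcd(p,q)·lcm(p,q) = 99·15424200 = 1526995800, we get q = 1526995800/2475 = 616968.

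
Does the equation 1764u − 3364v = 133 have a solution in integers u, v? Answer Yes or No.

No

By Bézout, 1764u − 3364v = 133 has integer solutions iff gcd(1764, 3364) | 133.
Euclid: 3364 = 1·1764 + 1600; 1764 = 1·1600 + 164; 1600 = 9·164 + 124; 164 = 1·124 + 40; 124 = 3·40 + 4; 40 = 10·4 + 0. gcd = 4; 133 mod 4 = 1. No.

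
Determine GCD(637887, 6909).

3

Euclid: 637887 = 92·6909 + 2259; 6909 = 3·2259 + 132; 2259 = 17·132 + 15; 132 = 8·15 + 12; 15 = 1·12 + 3; 12 = 4·3 + 0. Last nonzero remainder: 3.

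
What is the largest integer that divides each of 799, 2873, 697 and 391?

799 = 17 · 47; 2873 = 13² · 17; 697 = 17 · 41; 391 = 17 · 23
gcd takes min exponent of each prime: 17 = 17

17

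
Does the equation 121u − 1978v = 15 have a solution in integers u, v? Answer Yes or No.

By Bézout, 121u − 1978v = 15 has integer solutions iff gcd(121, 1978) | 15.
Euclid: 1978 = 16·121 + 42; 121 = 2·42 + 37; 42 = 1·37 + 5; 37 = 7·5 + 2; 5 = 2·2 + 1; 2 = 2·1 + 0. gcd = 1; 15 mod 1 = 0. Yes.

Yes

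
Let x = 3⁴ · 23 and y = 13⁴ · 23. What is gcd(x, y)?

23

min exponent per shared prime: 23 = 23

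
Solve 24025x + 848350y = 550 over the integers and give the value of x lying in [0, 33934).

gcd(24025, 848350) = 25 (Euclid: 848350 = 35·24025 + 7475; 24025 = 3·7475 + 1600; 7475 = 4·1600 + 1075; 1600 = 1·1075 + 525; 1075 = 2·525 + 25; 525 = 21·25 + 0), and 25 | 550.
Extended Euclid: 24025·(-1589) + 848350·(45) = 25. Scale by 22: x₀ = -34958.
General solution x = x₀ + 33934t; reducing mod 33934 gives x = 32910 (and y = -932).

32910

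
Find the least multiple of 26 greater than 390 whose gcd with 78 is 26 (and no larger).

Multiples of 26 above 390: 26·16, 26·17, … . Need the cofactor coprime to 78/26 = 3.
Checking s = 16, 17, … the first with gcd(s, 3) = 1 is s = 16, giving 416.

416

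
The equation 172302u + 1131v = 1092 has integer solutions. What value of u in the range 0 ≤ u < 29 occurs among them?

26

Reduce mod 1131: 172302u ≡ 1092 (mod 1131). With g = gcd(172302, 1131) = 39 dividing 1092, divide through: 4418u ≡ 28 (mod 29).
Since gcd(4418, 29) = 1, u ≡ 28·(4418)⁻¹ ≡ 26 (mod 29). Smallest non-negative: 26.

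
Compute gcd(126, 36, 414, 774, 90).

18

gcd(126, 36): 126 = 3·36 + 18; 36 = 2·18 + 0 → 18
gcd(18, 414): 414 = 23·18 + 0 → 18
gcd(18, 774): 774 = 43·18 + 0 → 18
gcd(18, 90): 90 = 5·18 + 0 → 18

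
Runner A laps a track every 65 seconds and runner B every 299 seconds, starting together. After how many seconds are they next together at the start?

1495

65 = 5 · 13; 299 = 13 · 23
max exponents: 5 · 13 · 23 = 1495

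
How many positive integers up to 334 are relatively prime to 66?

101

66 = 2·3·11. Inclusion–exclusion on these primes:
334 − ⌊334/2⌋ − ⌊334/3⌋ − ⌊334/11⌋ + ⌊334/6⌋ + ⌊334/22⌋ + ⌊334/33⌋ − ⌊334/66⌋ = 101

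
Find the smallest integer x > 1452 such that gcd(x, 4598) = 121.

4598 = 121·38. Any x with gcd(x, 4598) = 121 is a multiple of 121, say 121s, with s coprime to 38.
Need s > 1452/121, so s ≥ 13. First s ≥ 13 with gcd(s, 38) = 1 is s = 13. Thus x = 121·13 = 1573.

1573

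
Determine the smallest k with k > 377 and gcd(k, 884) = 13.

884 = 13·68. Any k with gcd(k, 884) = 13 is a multiple of 13, say 13s, with s coprime to 68.
Need s > 377/13, so s ≥ 30. First s ≥ 30 with gcd(s, 68) = 1 is s = 31. Thus k = 13·31 = 403.

403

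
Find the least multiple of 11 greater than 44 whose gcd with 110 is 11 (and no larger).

77

gcd(x, 110) = 11 forces 11 | x; write x = 11s. Then gcd(11s, 11·10) = 11·gcd(s, 10), so need gcd(s, 10) = 1.
11s > 44 gives s ≥ 5. The least s ≥ 5 coprime to 10 is 7, so x = 11·7 = 77.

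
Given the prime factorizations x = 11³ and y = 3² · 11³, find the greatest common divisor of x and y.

1331

min exponent per shared prime: 11³ = 1331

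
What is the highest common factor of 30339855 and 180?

45

Euclid: 30339855 = 168554·180 + 135; 180 = 1·135 + 45; 135 = 3·45 + 0. Last nonzero remainder: 45.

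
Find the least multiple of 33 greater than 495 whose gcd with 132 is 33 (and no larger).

561

132 = 33·4. Any k with gcd(k, 132) = 33 is a multiple of 33, say 33s, with s coprime to 4.
Need s > 495/33, so s ≥ 16. First s ≥ 16 with gcd(s, 4) = 1 is s = 17. Thus k = 33·17 = 561.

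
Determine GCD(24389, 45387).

Euclid: 45387 = 1·24389 + 20998; 24389 = 1·20998 + 3391; 20998 = 6·3391 + 652; 3391 = 5·652 + 131; 652 = 4·131 + 128; 131 = 1·128 + 3; 128 = 42·3 + 2; 3 = 1·2 + 1; 2 = 2·1 + 0. Last nonzero remainder: 1.

1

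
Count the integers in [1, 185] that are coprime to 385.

116

385 = 5·7·11. Inclusion–exclusion on these primes:
185 − ⌊185/5⌋ − ⌊185/7⌋ − ⌊185/11⌋ + ⌊185/35⌋ + ⌊185/55⌋ + ⌊185/77⌋ − ⌊185/385⌋ = 116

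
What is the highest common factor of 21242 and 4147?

21242 = 2 · 13 · 19 · 43
4147 = 11 · 13 · 29
Common: 13 = 13

13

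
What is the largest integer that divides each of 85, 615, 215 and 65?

5

gcd(85, 615): 615 = 7·85 + 20; 85 = 4·20 + 5; 20 = 4·5 + 0 → 5
gcd(5, 215): 215 = 43·5 + 0 → 5
gcd(5, 65): 65 = 13·5 + 0 → 5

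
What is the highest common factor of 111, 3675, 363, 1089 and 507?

3

111 = 3 · 37; 3675 = 3 · 5² · 7²; 363 = 3 · 11²; 1089 = 3² · 11²; 507 = 3 · 13²
gcd takes min exponent of each prime: 3 = 3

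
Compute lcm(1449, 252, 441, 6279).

527436

lcm(1449, 252) = 1449·252/gcd = 365148/63 = 5796
lcm(5796, 441) = 5796·441/gcd = 2556036/63 = 40572
lcm(40572, 6279) = 40572·6279/gcd = 254751588/483 = 527436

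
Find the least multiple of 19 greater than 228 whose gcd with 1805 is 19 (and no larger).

247

gcd(m, 1805) = 19 forces 19 | m; write m = 19s. Then gcd(19s, 19·95) = 19·gcd(s, 95), so need gcd(s, 95) = 1.
19s > 228 gives s ≥ 13. The least s ≥ 13 coprime to 95 is 13, so m = 19·13 = 247.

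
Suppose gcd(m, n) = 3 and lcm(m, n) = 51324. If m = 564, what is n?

m·n = gcd·lcm = 3·51324 = 153972, so n = 153972/564 = 273.

273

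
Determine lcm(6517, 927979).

6517 = 7³ · 19; 927979 = 13² · 17² · 19
max exponents: 7³ · 13² · 17² · 19 = 318296797

318296797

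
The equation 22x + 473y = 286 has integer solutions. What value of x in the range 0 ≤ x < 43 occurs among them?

Euclid: 473 = 21·22 + 11; 22 = 2·11 + 0 → gcd = 11; 286 = 11·26.
Back-substitution yields 22·(-21) + 473·(1) = 11, so one solution is x = -21·26 = -546, y = 1·26 = 26.
Solutions in x differ by 473/11 = 43; the one in [0, 43) is -546 mod 43 = 13.

13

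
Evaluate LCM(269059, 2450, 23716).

3255613900

269059 = 7² · 17² · 19; 2450 = 2 · 5² · 7²; 23716 = 2² · 7² · 11²
lcm takes max exponent of each prime: 2² · 5² · 7² · 11² · 17² · 19 = 3255613900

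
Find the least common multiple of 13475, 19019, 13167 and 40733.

13475 = 5² · 7² · 11; 19019 = 7 · 11 · 13 · 19; 13167 = 3² · 7 · 11 · 19; 40733 = 7 · 11 · 23²
lcm takes max exponent of each prime: 3² · 5² · 7² · 11 · 13 · 19 · 23² = 15846155325

15846155325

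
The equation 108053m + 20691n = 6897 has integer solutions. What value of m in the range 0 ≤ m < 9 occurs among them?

Reduce mod 20691: 108053m ≡ 6897 (mod 20691). With g = gcd(108053, 20691) = 2299 dividing 6897, divide through: 47m ≡ 3 (mod 9).
Since gcd(47, 9) = 1, m ≡ 3·(47)⁻¹ ≡ 6 (mod 9). Smallest non-negative: 6.

6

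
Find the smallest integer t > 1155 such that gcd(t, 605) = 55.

gcd(t, 605) = 55 forces 55 | t; write t = 55s. Then gcd(55s, 55·11) = 55·gcd(s, 11), so need gcd(s, 11) = 1.
55s > 1155 gives s ≥ 22. The least s ≥ 22 coprime to 11 is 23, so t = 55·23 = 1265.

1265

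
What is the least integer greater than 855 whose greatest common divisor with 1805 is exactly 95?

gcd(x, 1805) = 95 forces 95 | x; write x = 95s. Then gcd(95s, 95·19) = 95·gcd(s, 19), so need gcd(s, 19) = 1.
95s > 855 gives s ≥ 10. The least s ≥ 10 coprime to 19 is 10, so x = 95·10 = 950.

950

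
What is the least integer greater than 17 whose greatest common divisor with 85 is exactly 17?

85 = 17·5. Any a with gcd(a, 85) = 17 is a multiple of 17, say 17s, with s coprime to 5.
Need s > 17/17, so s ≥ 2. First s ≥ 2 with gcd(s, 5) = 1 is s = 2. Thus a = 17·2 = 34.

34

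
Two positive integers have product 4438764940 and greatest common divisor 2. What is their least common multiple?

For any two positive integers, gcd × lcm equals their product. Hence lcm = 4438764940 / 2 = 2219382470.

2219382470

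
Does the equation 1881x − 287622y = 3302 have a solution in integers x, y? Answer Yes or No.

No

By Bézout, 1881x − 287622y = 3302 has integer solutions iff gcd(1881, 287622) | 3302.
Euclid: 287622 = 152·1881 + 1710; 1881 = 1·1710 + 171; 1710 = 10·171 + 0. gcd = 171; 3302 mod 171 = 53. No.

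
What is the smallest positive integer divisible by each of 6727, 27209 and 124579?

35796405281

6727 = 7 · 31²; 27209 = 7 · 13² · 23; 124579 = 7 · 13 · 37²
lcm takes max exponent of each prime: 7 · 13² · 23 · 31² · 37² = 35796405281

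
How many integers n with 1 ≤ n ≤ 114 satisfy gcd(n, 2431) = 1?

Prime factors of 2431: 11, 13, 17. Count integers ≤ 114 divisible by none of them.
By inclusion–exclusion: 114 − ⌊114/11⌋ − ⌊114/13⌋ − ⌊114/17⌋ + ⌊114/143⌋ + ⌊114/187⌋ + ⌊114/221⌋ − ⌊114/2431⌋ = 90.

90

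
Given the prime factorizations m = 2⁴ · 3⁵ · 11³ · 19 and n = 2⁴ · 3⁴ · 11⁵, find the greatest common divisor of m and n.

1724976

min exponent per shared prime: 2⁴ · 3⁴ · 11³ = 1724976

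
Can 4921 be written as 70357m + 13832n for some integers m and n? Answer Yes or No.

Yes

gcd(70357, 13832): 70357 = 5·13832 + 1197; 13832 = 11·1197 + 665; 1197 = 1·665 + 532; 665 = 1·532 + 133; 532 = 4·133 + 0 → 133
133 divides 4921, so a solution exists.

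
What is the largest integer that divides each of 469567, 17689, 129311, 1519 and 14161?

469567 = 7³ · 37²; 17689 = 7² · 19²; 129311 = 7³ · 13 · 29; 1519 = 7² · 31; 14161 = 7² · 17²
gcd takes min exponent of each prime: 7² = 49

49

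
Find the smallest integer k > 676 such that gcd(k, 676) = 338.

Multiples of 338 above 676: 338·3, 338·4, … . Need the cofactor coprime to 676/338 = 2.
Checking s = 3, 4, … the first with gcd(s, 2) = 1 is s = 3, giving 1014.

1014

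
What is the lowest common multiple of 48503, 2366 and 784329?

48503 = 7 · 13² · 41; 2366 = 2 · 7 · 13²; 784329 = 3 · 7 · 13³ · 17
lcm takes max exponent of each prime: 2 · 3 · 7 · 13³ · 17 · 41 = 64314978

64314978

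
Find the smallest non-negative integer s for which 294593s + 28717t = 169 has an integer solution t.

Euclid: 294593 = 10·28717 + 7423; 28717 = 3·7423 + 6448; 7423 = 1·6448 + 975; 6448 = 6·975 + 598; 975 = 1·598 + 377; 598 = 1·377 + 221; 377 = 1·221 + 156; 221 = 1·156 + 65; 156 = 2·65 + 26; 65 = 2·26 + 13; 26 = 2·13 + 0 → gcd = 13; 169 = 13·13.
Back-substitution yields 294593·(-913) + 28717·(9366) = 13, so one solution is s = -913·13 = -11869, t = 9366·13 = 121758.
Solutions in s differ by 28717/13 = 2209; the one in [0, 2209) is -11869 mod 2209 = 1385.

1385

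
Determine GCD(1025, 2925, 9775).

1025 = 5² · 41; 2925 = 3² · 5² · 13; 9775 = 5² · 17 · 23
gcd takes min exponent of each prime: 5² = 25

25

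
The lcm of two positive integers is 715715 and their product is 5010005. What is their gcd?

7

From gcd × lcm = uv: gcd = 5010005 / 715715 = 7.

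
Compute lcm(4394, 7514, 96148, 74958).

13538465561244

4394 = 2 · 13³; 7514 = 2 · 13 · 17²; 96148 = 2² · 13 · 43²; 74958 = 2 · 3 · 13 · 31²
lcm takes max exponent of each prime: 2² · 3 · 13³ · 17² · 31² · 43² = 13538465561244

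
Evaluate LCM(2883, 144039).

2883 = 3 · 31²; 144039 = 3 · 7 · 19³
max exponents: 3 · 7 · 19³ · 31² = 138421479

138421479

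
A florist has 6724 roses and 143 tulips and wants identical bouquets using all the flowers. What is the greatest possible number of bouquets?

1

6724 = 2² · 41²
143 = 11 · 13
Common: 1 = 1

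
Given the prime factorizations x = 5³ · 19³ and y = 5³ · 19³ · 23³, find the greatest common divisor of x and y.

min exponent per shared prime: 5³ · 19³ = 857375

857375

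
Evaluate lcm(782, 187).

8602

gcd first: 782 = 4·187 + 34; 187 = 5·34 + 17; 34 = 2·17 + 0 → gcd = 17
lcm = 782·187/gcd = 146234/17 = 8602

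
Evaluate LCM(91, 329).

4277

91 = 7 · 13; 329 = 7 · 47
max exponents: 7 · 13 · 47 = 4277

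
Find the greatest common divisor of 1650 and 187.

Euclid: 1650 = 8·187 + 154; 187 = 1·154 + 33; 154 = 4·33 + 22; 33 = 1·22 + 11; 22 = 2·11 + 0. Last nonzero remainder: 11.

11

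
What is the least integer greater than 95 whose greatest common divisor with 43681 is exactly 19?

43681 = 19·2299. Any m with gcd(m, 43681) = 19 is a multiple of 19, say 19s, with s coprime to 2299.
Need s > 95/19, so s ≥ 6. First s ≥ 6 with gcd(s, 2299) = 1 is s = 6. Thus m = 19·6 = 114.

114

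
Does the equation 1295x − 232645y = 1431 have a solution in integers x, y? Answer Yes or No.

By Bézout, 1295x − 232645y = 1431 has integer solutions iff gcd(1295, 232645) | 1431.
Euclid: 232645 = 179·1295 + 840; 1295 = 1·840 + 455; 840 = 1·455 + 385; 455 = 1·385 + 70; 385 = 5·70 + 35; 70 = 2·35 + 0. gcd = 35; 1431 mod 35 = 31. No.

No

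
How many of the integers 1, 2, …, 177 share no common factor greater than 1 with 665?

665 = 5·7·19. Inclusion–exclusion on these primes:
177 − ⌊177/5⌋ − ⌊177/7⌋ − ⌊177/19⌋ + ⌊177/35⌋ + ⌊177/95⌋ + ⌊177/133⌋ − ⌊177/665⌋ = 115

115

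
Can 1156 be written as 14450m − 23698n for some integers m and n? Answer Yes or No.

By Bézout, 14450m − 23698n = 1156 has integer solutions iff gcd(14450, 23698) | 1156.
Euclid: 23698 = 1·14450 + 9248; 14450 = 1·9248 + 5202; 9248 = 1·5202 + 4046; 5202 = 1·4046 + 1156; 4046 = 3·1156 + 578; 1156 = 2·578 + 0. gcd = 578; 1156 mod 578 = 0. Yes.

Yes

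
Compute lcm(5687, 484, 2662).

250228

5687 = 11² · 47; 484 = 2² · 11²; 2662 = 2 · 11³
lcm takes max exponent of each prime: 2² · 11³ · 47 = 250228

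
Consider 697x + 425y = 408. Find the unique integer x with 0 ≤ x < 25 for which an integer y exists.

Reduce mod 425: 697x ≡ 408 (mod 425). With g = gcd(697, 425) = 17 dividing 408, divide through: 41x ≡ 24 (mod 25).
Since gcd(41, 25) = 1, x ≡ 24·(41)⁻¹ ≡ 14 (mod 25). Smallest non-negative: 14.

14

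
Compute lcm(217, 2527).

gcd first: 2527 = 11·217 + 140; 217 = 1·140 + 77; 140 = 1·77 + 63; 77 = 1·63 + 14; 63 = 4·14 + 7; 14 = 2·7 + 0 → gcd = 7
lcm = 217·2527/gcd = 548359/7 = 78337

78337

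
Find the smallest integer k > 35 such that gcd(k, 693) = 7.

49

Multiples of 7 above 35: 7·6, 7·7, … . Need the cofactor coprime to 693/7 = 99.
Checking s = 6, 7, … the first with gcd(s, 99) = 1 is s = 7, giving 49.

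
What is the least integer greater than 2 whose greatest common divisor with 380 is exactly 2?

gcd(a, 380) = 2 forces 2 | a; write a = 2s. Then gcd(2s, 2·190) = 2·gcd(s, 190), so need gcd(s, 190) = 1.
2s > 2 gives s ≥ 2. The least s ≥ 2 coprime to 190 is 3, so a = 2·3 = 6.

6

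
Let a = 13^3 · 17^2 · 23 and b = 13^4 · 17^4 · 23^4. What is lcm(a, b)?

667544833198321

max exponent per prime: 13^4 · 17^4 · 23^4 = 667544833198321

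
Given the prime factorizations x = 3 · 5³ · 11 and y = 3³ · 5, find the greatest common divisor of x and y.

15

min exponent per shared prime: 3 · 5 = 15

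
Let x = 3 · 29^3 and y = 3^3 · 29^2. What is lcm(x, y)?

658503

max exponent per prime: 3^3 · 29^3 = 658503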